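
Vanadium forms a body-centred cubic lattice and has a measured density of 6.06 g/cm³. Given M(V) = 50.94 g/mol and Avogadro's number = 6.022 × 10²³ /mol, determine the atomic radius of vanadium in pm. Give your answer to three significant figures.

For a BCC cell (Z = 2), a³ = Z·M/(N_A·ρ) = 2 × 50.94 / (6.022 × 10²³ × 6.060) = 2.792 × 10^-23 cm³, so a = 3.034 × 10^-8 cm = 303.4 pm.
Atoms touch along the body diagonal, so √3·a = 4r, so r = 0.4330 × a = 131 pm.

131 pm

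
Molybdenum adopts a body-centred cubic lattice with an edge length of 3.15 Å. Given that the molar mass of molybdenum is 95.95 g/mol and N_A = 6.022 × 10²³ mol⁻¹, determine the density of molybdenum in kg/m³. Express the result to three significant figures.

10200 kg/m³

A BCC unit cell contains Z = 2 atoms.
Cell volume: a³ = (3.15 Å)³ = (3.150 × 10^-8 cm)³ = 3.126 × 10^-23 cm³.
ρ = Z·M/(N_A·a³) = 2 × 95.95 / (6.022 × 10²³ × 3.126 × 10^-23) = 10.20 g/cm³ = 10200 kg/m³.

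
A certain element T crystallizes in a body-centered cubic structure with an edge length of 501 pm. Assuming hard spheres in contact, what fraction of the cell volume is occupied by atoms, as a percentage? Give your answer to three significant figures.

68.0%

In a BCC lattice atoms touch along the body diagonal, so √3·a = 4r, so r = 0.4330a = 216.9 pm.
Packing fraction = Z·(4/3)πr³ / a³ = 2 × (4/3)π × (216.9)³ / (501)³ = 0.6802 = 68.0%.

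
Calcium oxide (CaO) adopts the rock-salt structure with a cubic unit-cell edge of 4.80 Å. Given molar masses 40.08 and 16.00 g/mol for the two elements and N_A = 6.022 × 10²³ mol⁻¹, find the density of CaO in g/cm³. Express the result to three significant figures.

3.37 g/cm³

The rock-salt structure contains Z = 4 formula units per cell; M(CaO) = 40.08 + 16.00 = 56.08 g/mol.
a³ = (4.800 × 10^-8 cm)³ = 1.106 × 10^-22 cm³.
ρ = 4 × 56.08 / (6.022 × 10²³ × 1.106 × 10^-22) = 3.368 g/cm³.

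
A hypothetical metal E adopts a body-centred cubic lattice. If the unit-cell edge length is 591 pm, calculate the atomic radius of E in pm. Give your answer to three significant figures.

In a BCC lattice, atoms touch along the body diagonal, so √3·a = 4r.
r = √3·a/4 = 1.7321 × 591 / 4 = 256 pm.

256 pm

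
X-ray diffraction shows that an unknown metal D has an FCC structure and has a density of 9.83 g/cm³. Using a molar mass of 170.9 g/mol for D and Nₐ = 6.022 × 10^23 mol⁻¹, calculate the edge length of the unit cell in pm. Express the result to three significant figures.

487 pm

With Z = 4 atoms per FCC cell, a³ = Z·M/(N_A·ρ) = 4 × 170.9 / (6.022 × 10²³ × 9.830 g/cm³) = 1.155 × 10^-22 cm³.
a = (1.155 × 10^-22)^(1/3) = 4.870 × 10^-8 cm = 487 pm.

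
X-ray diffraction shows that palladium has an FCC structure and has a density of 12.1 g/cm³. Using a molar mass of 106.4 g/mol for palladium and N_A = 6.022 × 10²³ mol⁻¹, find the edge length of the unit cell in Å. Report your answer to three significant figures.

3.88 Å

With Z = 4 atoms per FCC cell, a³ = Z·M/(N_A·ρ) = 4 × 106.4 / (6.022 × 10²³ × 12.10 g/cm³) = 5.841 × 10^-23 cm³.
a = (5.841 × 10^-23)^(1/3) = 3.880 × 10^-8 cm = 3.88 Å.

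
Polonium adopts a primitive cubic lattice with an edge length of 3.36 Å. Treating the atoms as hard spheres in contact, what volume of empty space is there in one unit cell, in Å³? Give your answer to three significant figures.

In a simple cubic lattice atoms touch along the cell edge, so a = 2r, so r = 0.5000a = 1.680 Å.
V_cell = a³ = 37.93 Å³; V_atoms = 1 × (4/3)πr³ = 19.86 Å³.
Empty space = 37.93 − 19.86 = 18.1 Å³.

18.1 Å³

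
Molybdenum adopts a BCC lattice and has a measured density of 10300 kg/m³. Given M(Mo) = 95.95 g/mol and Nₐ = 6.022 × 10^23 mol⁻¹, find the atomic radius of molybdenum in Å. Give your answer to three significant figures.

For a BCC cell (Z = 2), a³ = Z·M/(N_A·ρ) = 2 × 95.95 / (6.022 × 10²³ × 10.30) = 3.094 × 10^-23 cm³, so a = 3.139 × 10^-8 cm = 3.139 Å.
Atoms touch along the body diagonal, so √3·a = 4r, so r = 0.4330 × a = 1.36 Å.

1.36 Å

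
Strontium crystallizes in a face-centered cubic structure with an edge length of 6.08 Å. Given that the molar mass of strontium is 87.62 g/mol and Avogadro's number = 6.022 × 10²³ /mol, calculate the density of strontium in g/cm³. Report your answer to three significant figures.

2.59 g/cm³

An FCC unit cell contains Z = 4 atoms.
Cell volume: a³ = (6.08 Å)³ = (6.080 × 10^-8 cm)³ = 2.248 × 10^-22 cm³.
ρ = Z·M/(N_A·a³) = 4 × 87.62 / (6.022 × 10²³ × 2.248 × 10^-22) = 2.589 g/cm³.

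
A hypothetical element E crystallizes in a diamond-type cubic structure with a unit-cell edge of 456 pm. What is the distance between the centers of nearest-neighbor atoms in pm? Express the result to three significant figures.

In a diamond cubic structure, nearest neighbors lie along the body diagonal with √3·a = 8r; the nearest-neighbor distance equals 2r = 0.4330·a.
d = 0.4330 × 456 = 197 pm.

197 pm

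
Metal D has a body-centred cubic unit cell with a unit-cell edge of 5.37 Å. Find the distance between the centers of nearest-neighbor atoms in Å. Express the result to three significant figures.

4.65 Å

In a BCC structure, atoms touch along the body diagonal, so √3·a = 4r; the nearest-neighbor distance equals 2r = 0.8660·a.
d = 0.8660 × 5.37 = 4.65 Å.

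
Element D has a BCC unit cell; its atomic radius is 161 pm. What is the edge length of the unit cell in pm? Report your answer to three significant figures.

372 pm

In a BCC lattice, atoms touch along the body diagonal, so √3·a = 4r.
a = 4r/√3 = 4 × 161 / 1.7321 = 372 pm.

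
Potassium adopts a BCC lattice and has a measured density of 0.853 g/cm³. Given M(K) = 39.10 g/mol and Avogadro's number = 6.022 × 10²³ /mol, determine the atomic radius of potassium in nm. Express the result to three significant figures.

0.231 nm

For a BCC cell (Z = 2), a³ = Z·M/(N_A·ρ) = 2 × 39.10 / (6.022 × 10²³ × 0.8530) = 1.522 × 10^-22 cm³, so a = 5.340 × 10^-8 cm = 0.5340 nm.
Atoms touch along the body diagonal, so √3·a = 4r, so r = 0.4330 × a = 0.231 nm.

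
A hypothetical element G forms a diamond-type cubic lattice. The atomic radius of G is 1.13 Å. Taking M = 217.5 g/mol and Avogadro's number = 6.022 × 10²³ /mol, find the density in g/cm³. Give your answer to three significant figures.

20.3 g/cm³

In a diamond cubic lattice, nearest neighbors lie along the body diagonal with √3·a = 8r, giving a = 5.219 Å = 5.219 × 10^-8 cm.
With Z = 8, ρ = Z·M/(N_A·a³) = 8 × 217.5 / (6.022 × 10²³ × 1.422 × 10^-22) = 20.32 g/cm³.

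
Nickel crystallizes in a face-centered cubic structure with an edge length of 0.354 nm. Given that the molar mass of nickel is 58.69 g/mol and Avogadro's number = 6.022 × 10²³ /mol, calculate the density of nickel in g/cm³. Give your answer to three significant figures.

An FCC unit cell contains Z = 4 atoms.
Cell volume: a³ = (0.354 nm)³ = (3.540 × 10^-8 cm)³ = 4.436 × 10^-23 cm³.
ρ = Z·M/(N_A·a³) = 4 × 58.69 / (6.022 × 10²³ × 4.436 × 10^-23) = 8.788 g/cm³.

8.79 g/cm³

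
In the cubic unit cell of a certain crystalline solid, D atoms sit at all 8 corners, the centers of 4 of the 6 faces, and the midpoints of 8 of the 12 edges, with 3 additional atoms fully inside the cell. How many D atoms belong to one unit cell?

8

Corner atoms are shared by 8 cells (1/8 each), face atoms by 2 (1/2 each), edge atoms by 4 (1/4 each), interior atoms are unshared.
Net atoms = 8 × 1/8 + 4 × 1/2 + 8 × 1/4 + 3 = 1 + 2 + 2 + 3 = 8.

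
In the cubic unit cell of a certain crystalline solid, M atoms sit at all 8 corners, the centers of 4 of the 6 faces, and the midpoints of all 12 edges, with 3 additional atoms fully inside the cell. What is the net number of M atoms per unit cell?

Corner atoms are shared by 8 cells (1/8 each), face atoms by 2 (1/2 each), edge atoms by 4 (1/4 each), interior atoms are unshared.
Net atoms = 8 × 1/8 + 4 × 1/2 + 12 × 1/4 + 3 = 1 + 2 + 3 + 3 = 9.

9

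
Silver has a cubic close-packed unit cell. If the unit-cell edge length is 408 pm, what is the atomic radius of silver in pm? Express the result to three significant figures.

In an FCC lattice, atoms touch along the face diagonal, so √2·a = 4r.
r = √2·a/4 = 1.4142 × 408 / 4 = 144 pm.

144 pm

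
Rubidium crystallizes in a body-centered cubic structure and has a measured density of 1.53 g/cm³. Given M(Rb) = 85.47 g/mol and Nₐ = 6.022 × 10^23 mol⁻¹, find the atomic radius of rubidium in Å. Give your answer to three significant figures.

For a BCC cell (Z = 2), a³ = Z·M/(N_A·ρ) = 2 × 85.47 / (6.022 × 10²³ × 1.530) = 1.855 × 10^-22 cm³, so a = 5.703 × 10^-8 cm = 5.703 Å.
Atoms touch along the body diagonal, so √3·a = 4r, so r = 0.4330 × a = 2.47 Å.

2.47 Å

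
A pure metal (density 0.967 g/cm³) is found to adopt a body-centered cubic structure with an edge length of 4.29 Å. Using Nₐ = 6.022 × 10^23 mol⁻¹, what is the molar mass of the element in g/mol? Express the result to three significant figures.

A BCC cell has Z = 2 atoms; a = 4.290 × 10^-8 cm.
M = ρ·N_A·a³/Z = 0.967 × 6.022 × 10²³ × 7.895 × 10^-23 / 2 = 23.0 g/mol.

23.0 g/mol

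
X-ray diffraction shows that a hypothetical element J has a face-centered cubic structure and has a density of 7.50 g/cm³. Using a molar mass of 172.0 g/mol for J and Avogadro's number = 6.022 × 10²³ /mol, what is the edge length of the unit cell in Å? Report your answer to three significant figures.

With Z = 4 atoms per FCC cell, a³ = Z·M/(N_A·ρ) = 4 × 172.0 / (6.022 × 10²³ × 7.500 g/cm³) = 1.523 × 10^-22 cm³.
a = (1.523 × 10^-22)^(1/3) = 5.341 × 10^-8 cm = 5.34 Å.

5.34 Å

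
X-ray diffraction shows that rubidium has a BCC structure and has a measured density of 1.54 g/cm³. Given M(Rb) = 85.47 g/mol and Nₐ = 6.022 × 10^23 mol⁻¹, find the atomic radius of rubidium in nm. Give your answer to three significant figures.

0.246 nm

For a BCC cell (Z = 2), a³ = Z·M/(N_A·ρ) = 2 × 85.47 / (6.022 × 10²³ × 1.540) = 1.843 × 10^-22 cm³, so a = 5.691 × 10^-8 cm = 0.5691 nm.
Atoms touch along the body diagonal, so √3·a = 4r, so r = 0.4330 × a = 0.246 nm.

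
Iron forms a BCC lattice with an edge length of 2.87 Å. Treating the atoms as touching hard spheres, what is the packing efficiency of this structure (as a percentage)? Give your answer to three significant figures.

In a BCC lattice atoms touch along the body diagonal, so √3·a = 4r, so r = 0.4330a = 1.243 Å.
Packing fraction = Z·(4/3)πr³ / a³ = 2 × (4/3)π × (1.243)³ / (2.87)³ = 0.6802 = 68.0%.

68.0%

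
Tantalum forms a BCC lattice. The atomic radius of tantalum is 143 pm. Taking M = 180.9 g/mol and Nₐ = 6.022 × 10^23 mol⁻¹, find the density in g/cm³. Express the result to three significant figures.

16.7 g/cm³

In a BCC lattice, atoms touch along the body diagonal, so √3·a = 4r, giving a = 330.2 pm = 3.302 × 10^-8 cm.
With Z = 2, ρ = Z·M/(N_A·a³) = 2 × 180.9 / (6.022 × 10²³ × 3.602 × 10^-23) = 16.68 g/cm³.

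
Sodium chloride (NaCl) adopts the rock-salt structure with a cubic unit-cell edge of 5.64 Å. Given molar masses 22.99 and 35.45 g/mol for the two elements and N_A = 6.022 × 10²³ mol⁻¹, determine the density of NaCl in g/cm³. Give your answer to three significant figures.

The rock-salt structure contains Z = 4 formula units per cell; M(NaCl) = 22.99 + 35.45 = 58.44 g/mol.
a³ = (5.640 × 10^-8 cm)³ = 1.794 × 10^-22 cm³.
ρ = 4 × 58.44 / (6.022 × 10²³ × 1.794 × 10^-22) = 2.164 g/cm³.

2.16 g/cm³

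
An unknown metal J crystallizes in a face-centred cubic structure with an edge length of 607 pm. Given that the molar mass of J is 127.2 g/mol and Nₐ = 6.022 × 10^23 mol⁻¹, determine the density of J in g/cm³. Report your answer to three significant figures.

An FCC unit cell contains Z = 4 atoms.
Cell volume: a³ = (607 pm)³ = (6.070 × 10^-8 cm)³ = 2.236 × 10^-22 cm³.
ρ = Z·M/(N_A·a³) = 4 × 127.2 / (6.022 × 10²³ × 2.236 × 10^-22) = 3.778 g/cm³.

3.78 g/cm³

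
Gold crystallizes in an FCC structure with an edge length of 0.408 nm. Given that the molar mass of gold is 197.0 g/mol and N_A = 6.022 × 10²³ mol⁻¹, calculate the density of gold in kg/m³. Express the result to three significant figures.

An FCC unit cell contains Z = 4 atoms.
Cell volume: a³ = (0.408 nm)³ = (4.080 × 10^-8 cm)³ = 6.792 × 10^-23 cm³.
ρ = Z·M/(N_A·a³) = 4 × 197.0 / (6.022 × 10²³ × 6.792 × 10^-23) = 19.27 g/cm³ = 19300 kg/m³.

19300 kg/m³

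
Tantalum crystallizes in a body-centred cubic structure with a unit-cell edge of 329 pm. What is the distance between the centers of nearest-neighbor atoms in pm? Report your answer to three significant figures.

285 pm

In a BCC structure, atoms touch along the body diagonal, so √3·a = 4r; the nearest-neighbor distance equals 2r = 0.8660·a.
d = 0.8660 × 329 = 285 pm.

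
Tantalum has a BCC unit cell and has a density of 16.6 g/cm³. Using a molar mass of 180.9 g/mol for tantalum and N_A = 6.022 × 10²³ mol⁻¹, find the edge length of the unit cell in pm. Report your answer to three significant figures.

With Z = 2 atoms per BCC cell, a³ = Z·M/(N_A·ρ) = 2 × 180.9 / (6.022 × 10²³ × 16.60 g/cm³) = 3.619 × 10^-23 cm³.
a = (3.619 × 10^-23)^(1/3) = 3.308 × 10^-8 cm = 331 pm.

331 pm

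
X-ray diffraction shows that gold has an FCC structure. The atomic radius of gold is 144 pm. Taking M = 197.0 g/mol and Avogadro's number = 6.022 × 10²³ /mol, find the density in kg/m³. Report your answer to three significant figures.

19400 kg/m³

In an FCC lattice, atoms touch along the face diagonal, so √2·a = 4r, giving a = 407.3 pm = 4.073 × 10^-8 cm.
With Z = 4, ρ = Z·M/(N_A·a³) = 4 × 197.0 / (6.022 × 10²³ × 6.757 × 10^-23) = 19.37 g/cm³ = 19400 kg/m³.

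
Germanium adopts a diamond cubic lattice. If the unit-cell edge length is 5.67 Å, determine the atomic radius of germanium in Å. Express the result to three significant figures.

1.23 Å

In a diamond cubic lattice, nearest neighbors lie along the body diagonal with √3·a = 8r.
r = √3·a/8 = 1.7321 × 5.67 / 8 = 1.23 Å.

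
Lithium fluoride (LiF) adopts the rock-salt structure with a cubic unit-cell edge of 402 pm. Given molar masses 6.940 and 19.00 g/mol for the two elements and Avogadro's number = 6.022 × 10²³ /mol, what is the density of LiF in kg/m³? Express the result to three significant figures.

2650 kg/m³

The rock-salt structure contains Z = 4 formula units per cell; M(LiF) = 6.940 + 19.00 = 25.94 g/mol.
a³ = (4.020 × 10^-8 cm)³ = 6.496 × 10^-23 cm³.
ρ = 4 × 25.94 / (6.022 × 10²³ × 6.496 × 10^-23) = 2.652 g/cm³ = 2650 kg/m³.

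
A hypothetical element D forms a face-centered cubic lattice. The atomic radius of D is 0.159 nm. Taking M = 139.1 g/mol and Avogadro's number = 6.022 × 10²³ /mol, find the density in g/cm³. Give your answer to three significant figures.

In an FCC lattice, atoms touch along the face diagonal, so √2·a = 4r, giving a = 0.4497 nm = 4.497 × 10^-8 cm.
With Z = 4, ρ = Z·M/(N_A·a³) = 4 × 139.1 / (6.022 × 10²³ × 9.095 × 10^-23) = 10.16 g/cm³.

10.2 g/cm³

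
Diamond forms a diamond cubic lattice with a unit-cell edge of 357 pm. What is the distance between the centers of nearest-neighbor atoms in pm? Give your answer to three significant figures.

In a diamond cubic structure, nearest neighbors lie along the body diagonal with √3·a = 8r; the nearest-neighbor distance equals 2r = 0.4330·a.
d = 0.4330 × 357 = 155 pm.

155 pm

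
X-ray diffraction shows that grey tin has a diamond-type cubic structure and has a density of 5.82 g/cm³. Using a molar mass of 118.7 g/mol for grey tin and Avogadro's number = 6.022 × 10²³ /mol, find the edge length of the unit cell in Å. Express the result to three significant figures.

With Z = 8 atoms per diamond cubic cell, a³ = Z·M/(N_A·ρ) = 8 × 118.7 / (6.022 × 10²³ × 5.820 g/cm³) = 2.709 × 10^-22 cm³.
a = (2.709 × 10^-22)^(1/3) = 6.471 × 10^-8 cm = 6.47 Å.

6.47 Å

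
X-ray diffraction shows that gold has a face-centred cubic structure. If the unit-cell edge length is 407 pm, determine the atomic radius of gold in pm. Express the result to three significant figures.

144 pm

In an FCC lattice, atoms touch along the face diagonal, so √2·a = 4r.
r = √2·a/4 = 1.4142 × 407 / 4 = 144 pm.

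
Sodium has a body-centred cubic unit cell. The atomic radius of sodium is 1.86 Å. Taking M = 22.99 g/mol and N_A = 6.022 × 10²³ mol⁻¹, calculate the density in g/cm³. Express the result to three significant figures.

0.963 g/cm³

In a BCC lattice, atoms touch along the body diagonal, so √3·a = 4r, giving a = 4.295 Å = 4.295 × 10^-8 cm.
With Z = 2, ρ = Z·M/(N_A·a³) = 2 × 22.99 / (6.022 × 10²³ × 7.926 × 10^-23) = 0.9634 g/cm³.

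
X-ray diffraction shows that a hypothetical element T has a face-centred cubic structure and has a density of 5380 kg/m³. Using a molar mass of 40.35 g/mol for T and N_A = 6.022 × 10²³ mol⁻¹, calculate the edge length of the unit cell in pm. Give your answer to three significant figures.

368 pm

With Z = 4 atoms per FCC cell, a³ = Z·M/(N_A·ρ) = 4 × 40.35 / (6.022 × 10²³ × 5.380 g/cm³) = 4.982 × 10^-23 cm³.
a = (4.982 × 10^-23)^(1/3) = 3.680 × 10^-8 cm = 368 pm.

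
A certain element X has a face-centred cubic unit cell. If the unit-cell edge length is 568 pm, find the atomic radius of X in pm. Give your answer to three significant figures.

201 pm

In an FCC lattice, atoms touch along the face diagonal, so √2·a = 4r.
r = √2·a/4 = 1.4142 × 568 / 4 = 201 pm.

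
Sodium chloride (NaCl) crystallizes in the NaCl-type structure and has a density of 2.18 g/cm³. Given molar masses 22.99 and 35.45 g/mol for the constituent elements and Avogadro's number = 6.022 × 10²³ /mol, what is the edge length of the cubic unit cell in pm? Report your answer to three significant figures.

563 pm

M(NaCl) = 58.44 g/mol; Z = 4 formula units per cell.
a³ = Z·M/(N_A·ρ) = 4 × 58.44 / (6.022 × 10²³ × 2.18) = 1.781 × 10^-22 cm³, so a = 5.626 × 10^-8 cm = 563 pm.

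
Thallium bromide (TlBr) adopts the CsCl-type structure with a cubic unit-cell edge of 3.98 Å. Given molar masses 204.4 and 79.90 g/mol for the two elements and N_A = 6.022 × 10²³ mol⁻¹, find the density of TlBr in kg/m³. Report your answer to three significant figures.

7490 kg/m³

The CsCl-type structure contains Z = 1 formula unit per cell; M(TlBr) = 204.4 + 79.90 = 284.3 g/mol.
a³ = (3.980 × 10^-8 cm)³ = 6.304 × 10^-23 cm³.
ρ = 1 × 284.3 / (6.022 × 10²³ × 6.304 × 10^-23) = 7.488 g/cm³ = 7490 kg/m³.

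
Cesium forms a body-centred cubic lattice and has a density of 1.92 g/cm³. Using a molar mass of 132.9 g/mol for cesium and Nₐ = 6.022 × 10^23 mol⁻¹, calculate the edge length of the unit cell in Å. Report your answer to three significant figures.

6.13 Å

With Z = 2 atoms per BCC cell, a³ = Z·M/(N_A·ρ) = 2 × 132.9 / (6.022 × 10²³ × 1.920 g/cm³) = 2.299 × 10^-22 cm³.
a = (2.299 × 10^-22)^(1/3) = 6.126 × 10^-8 cm = 6.13 Å.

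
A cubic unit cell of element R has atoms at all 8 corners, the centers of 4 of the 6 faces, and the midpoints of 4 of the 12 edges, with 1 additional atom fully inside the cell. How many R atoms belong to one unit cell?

Corner atoms are shared by 8 cells (1/8 each), face atoms by 2 (1/2 each), edge atoms by 4 (1/4 each), interior atoms are unshared.
Net atoms = 8 × 1/8 + 4 × 1/2 + 4 × 1/4 + 1 = 1 + 2 + 1 + 1 = 5.

5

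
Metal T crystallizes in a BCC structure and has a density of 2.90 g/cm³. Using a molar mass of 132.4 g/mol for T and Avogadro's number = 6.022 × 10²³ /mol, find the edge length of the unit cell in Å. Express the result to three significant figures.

5.33 Å

With Z = 2 atoms per BCC cell, a³ = Z·M/(N_A·ρ) = 2 × 132.4 / (6.022 × 10²³ × 2.900 g/cm³) = 1.516 × 10^-22 cm³.
a = (1.516 × 10^-22)^(1/3) = 5.332 × 10^-8 cm = 5.33 Å.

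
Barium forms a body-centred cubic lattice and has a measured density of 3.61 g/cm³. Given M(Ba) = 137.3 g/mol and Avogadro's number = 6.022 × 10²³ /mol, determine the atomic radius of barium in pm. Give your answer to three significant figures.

217 pm

For a BCC cell (Z = 2), a³ = Z·M/(N_A·ρ) = 2 × 137.3 / (6.022 × 10²³ × 3.610) = 1.263 × 10^-22 cm³, so a = 5.017 × 10^-8 cm = 501.7 pm.
Atoms touch along the body diagonal, so √3·a = 4r, so r = 0.4330 × a = 217 pm.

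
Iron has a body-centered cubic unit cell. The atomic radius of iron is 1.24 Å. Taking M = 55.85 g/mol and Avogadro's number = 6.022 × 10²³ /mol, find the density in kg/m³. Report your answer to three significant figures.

7900 kg/m³

In a BCC lattice, atoms touch along the body diagonal, so √3·a = 4r, giving a = 2.864 Å = 2.864 × 10^-8 cm.
With Z = 2, ρ = Z·M/(N_A·a³) = 2 × 55.85 / (6.022 × 10²³ × 2.348 × 10^-23) = 7.899 g/cm³ = 7900 kg/m³.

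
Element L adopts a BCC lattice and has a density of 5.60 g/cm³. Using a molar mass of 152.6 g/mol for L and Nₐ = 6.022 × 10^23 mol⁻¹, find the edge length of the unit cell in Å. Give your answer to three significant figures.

4.49 Å

With Z = 2 atoms per BCC cell, a³ = Z·M/(N_A·ρ) = 2 × 152.6 / (6.022 × 10²³ × 5.600 g/cm³) = 9.050 × 10^-23 cm³.
a = (9.050 × 10^-23)^(1/3) = 4.490 × 10^-8 cm = 4.49 Å.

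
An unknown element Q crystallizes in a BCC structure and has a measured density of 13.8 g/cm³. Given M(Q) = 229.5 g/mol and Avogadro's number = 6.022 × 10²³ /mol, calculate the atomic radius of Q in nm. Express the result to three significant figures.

For a BCC cell (Z = 2), a³ = Z·M/(N_A·ρ) = 2 × 229.5 / (6.022 × 10²³ × 13.80) = 5.523 × 10^-23 cm³, so a = 3.808 × 10^-8 cm = 0.3808 nm.
Atoms touch along the body diagonal, so √3·a = 4r, so r = 0.4330 × a = 0.165 nm.

0.165 nm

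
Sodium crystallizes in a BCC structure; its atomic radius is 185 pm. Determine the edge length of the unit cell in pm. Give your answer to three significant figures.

427 pm

In a BCC lattice, atoms touch along the body diagonal, so √3·a = 4r.
a = 4r/√3 = 4 × 185 / 1.7321 = 427 pm.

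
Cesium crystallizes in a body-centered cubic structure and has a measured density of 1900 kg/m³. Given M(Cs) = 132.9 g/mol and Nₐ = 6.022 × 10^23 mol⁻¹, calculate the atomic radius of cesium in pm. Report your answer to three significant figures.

266 pm

For a BCC cell (Z = 2), a³ = Z·M/(N_A·ρ) = 2 × 132.9 / (6.022 × 10²³ × 1.900) = 2.323 × 10^-22 cm³, so a = 6.147 × 10^-8 cm = 614.7 pm.
Atoms touch along the body diagonal, so √3·a = 4r, so r = 0.4330 × a = 266 pm.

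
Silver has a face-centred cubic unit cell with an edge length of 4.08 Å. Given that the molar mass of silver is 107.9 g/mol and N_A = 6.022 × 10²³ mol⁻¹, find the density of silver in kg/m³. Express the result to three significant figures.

An FCC unit cell contains Z = 4 atoms.
Cell volume: a³ = (4.08 Å)³ = (4.080 × 10^-8 cm)³ = 6.792 × 10^-23 cm³.
ρ = Z·M/(N_A·a³) = 4 × 107.9 / (6.022 × 10²³ × 6.792 × 10^-23) = 10.55 g/cm³ = 10600 kg/m³.

10600 kg/m³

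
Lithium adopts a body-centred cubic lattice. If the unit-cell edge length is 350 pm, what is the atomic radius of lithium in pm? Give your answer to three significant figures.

In a BCC lattice, atoms touch along the body diagonal, so √3·a = 4r.
r = √3·a/4 = 1.7321 × 350 / 4 = 152 pm.

152 pm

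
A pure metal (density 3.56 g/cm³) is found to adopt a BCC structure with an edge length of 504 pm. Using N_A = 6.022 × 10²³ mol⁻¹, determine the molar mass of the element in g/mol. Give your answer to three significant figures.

A BCC cell has Z = 2 atoms; a = 5.040 × 10^-8 cm.
M = ρ·N_A·a³/Z = 3.56 × 6.022 × 10²³ × 1.280 × 10^-22 / 2 = 137 g/mol.

137 g/mol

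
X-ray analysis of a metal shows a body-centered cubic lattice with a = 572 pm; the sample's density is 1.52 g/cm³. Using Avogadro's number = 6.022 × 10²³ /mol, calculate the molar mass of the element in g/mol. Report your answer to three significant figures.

A BCC cell has Z = 2 atoms; a = 5.720 × 10^-8 cm.
M = ρ·N_A·a³/Z = 1.52 × 6.022 × 10²³ × 1.871 × 10^-22 / 2 = 85.7 g/mol.

85.7 g/mol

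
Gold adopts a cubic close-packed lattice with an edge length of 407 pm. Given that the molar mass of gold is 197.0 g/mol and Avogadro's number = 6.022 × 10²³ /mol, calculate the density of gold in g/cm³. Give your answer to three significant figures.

An FCC unit cell contains Z = 4 atoms.
Cell volume: a³ = (407 pm)³ = (4.070 × 10^-8 cm)³ = 6.742 × 10^-23 cm³.
ρ = Z·M/(N_A·a³) = 4 × 197.0 / (6.022 × 10²³ × 6.742 × 10^-23) = 19.41 g/cm³.

19.4 g/cm³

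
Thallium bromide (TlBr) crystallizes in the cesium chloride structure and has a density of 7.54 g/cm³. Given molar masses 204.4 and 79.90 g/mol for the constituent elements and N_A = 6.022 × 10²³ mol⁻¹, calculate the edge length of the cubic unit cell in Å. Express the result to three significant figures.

3.97 Å

M(TlBr) = 284.3 g/mol; Z = 1 formula unit per cell.
a³ = Z·M/(N_A·ρ) = 1 × 284.3 / (6.022 × 10²³ × 7.54) = 6.261 × 10^-23 cm³, so a = 3.971 × 10^-8 cm = 3.97 Å.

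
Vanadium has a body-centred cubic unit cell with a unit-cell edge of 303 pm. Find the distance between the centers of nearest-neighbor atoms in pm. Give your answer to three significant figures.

In a BCC structure, atoms touch along the body diagonal, so √3·a = 4r; the nearest-neighbor distance equals 2r = 0.8660·a.
d = 0.8660 × 303 = 262 pm.

262 pm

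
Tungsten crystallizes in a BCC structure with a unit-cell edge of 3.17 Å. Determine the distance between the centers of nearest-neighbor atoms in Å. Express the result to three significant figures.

In a BCC structure, atoms touch along the body diagonal, so √3·a = 4r; the nearest-neighbor distance equals 2r = 0.8660·a.
d = 0.8660 × 3.17 = 2.75 Å.

2.75 Å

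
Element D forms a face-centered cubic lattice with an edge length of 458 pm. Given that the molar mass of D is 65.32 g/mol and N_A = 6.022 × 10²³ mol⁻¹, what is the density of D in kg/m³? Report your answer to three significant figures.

An FCC unit cell contains Z = 4 atoms.
Cell volume: a³ = (458 pm)³ = (4.580 × 10^-8 cm)³ = 9.607 × 10^-23 cm³.
ρ = Z·M/(N_A·a³) = 4 × 65.32 / (6.022 × 10²³ × 9.607 × 10^-23) = 4.516 g/cm³ = 4520 kg/m³.

4520 kg/m³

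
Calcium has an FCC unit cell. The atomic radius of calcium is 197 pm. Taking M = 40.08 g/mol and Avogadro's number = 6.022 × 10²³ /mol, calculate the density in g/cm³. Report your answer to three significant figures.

In an FCC lattice, atoms touch along the face diagonal, so √2·a = 4r, giving a = 557.2 pm = 5.572 × 10^-8 cm.
With Z = 4, ρ = Z·M/(N_A·a³) = 4 × 40.08 / (6.022 × 10²³ × 1.730 × 10^-22) = 1.539 g/cm³.

1.54 g/cm³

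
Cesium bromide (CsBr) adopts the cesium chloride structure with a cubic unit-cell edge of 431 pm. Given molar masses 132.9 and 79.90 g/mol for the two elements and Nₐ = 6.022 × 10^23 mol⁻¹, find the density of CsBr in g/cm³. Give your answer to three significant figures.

The cesium chloride structure contains Z = 1 formula unit per cell; M(CsBr) = 132.9 + 79.90 = 212.8 g/mol.
a³ = (4.310 × 10^-8 cm)³ = 8.006 × 10^-23 cm³.
ρ = 1 × 212.8 / (6.022 × 10²³ × 8.006 × 10^-23) = 4.414 g/cm³.

4.41 g/cm³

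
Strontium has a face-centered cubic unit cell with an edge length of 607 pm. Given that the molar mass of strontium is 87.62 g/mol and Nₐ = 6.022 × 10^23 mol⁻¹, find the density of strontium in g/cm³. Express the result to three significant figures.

An FCC unit cell contains Z = 4 atoms.
Cell volume: a³ = (607 pm)³ = (6.070 × 10^-8 cm)³ = 2.236 × 10^-22 cm³.
ρ = Z·M/(N_A·a³) = 4 × 87.62 / (6.022 × 10²³ × 2.236 × 10^-22) = 2.602 g/cm³.

2.60 g/cm³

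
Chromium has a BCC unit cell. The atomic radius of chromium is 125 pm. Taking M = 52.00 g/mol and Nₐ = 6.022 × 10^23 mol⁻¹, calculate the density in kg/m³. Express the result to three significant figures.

In a BCC lattice, atoms touch along the body diagonal, so √3·a = 4r, giving a = 288.7 pm = 2.887 × 10^-8 cm.
With Z = 2, ρ = Z·M/(N_A·a³) = 2 × 52.00 / (6.022 × 10²³ × 2.406 × 10^-23) = 7.179 g/cm³ = 7180 kg/m³.

7180 kg/m³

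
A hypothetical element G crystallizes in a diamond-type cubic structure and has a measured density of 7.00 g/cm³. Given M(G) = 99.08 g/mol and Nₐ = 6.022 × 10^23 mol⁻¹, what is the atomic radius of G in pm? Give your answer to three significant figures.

124 pm

For a diamond cubic cell (Z = 8), a³ = Z·M/(N_A·ρ) = 8 × 99.08 / (6.022 × 10²³ × 7.000) = 1.880 × 10^-22 cm³, so a = 5.729 × 10^-8 cm = 572.9 pm.
Nearest neighbors lie along the body diagonal with √3·a = 8r, so r = 0.2165 × a = 124 pm.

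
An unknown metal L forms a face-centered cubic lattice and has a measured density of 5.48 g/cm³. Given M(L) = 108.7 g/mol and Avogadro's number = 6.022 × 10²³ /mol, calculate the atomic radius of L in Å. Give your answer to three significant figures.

For an FCC cell (Z = 4), a³ = Z·M/(N_A·ρ) = 4 × 108.7 / (6.022 × 10²³ × 5.480) = 1.318 × 10^-22 cm³, so a = 5.088 × 10^-8 cm = 5.088 Å.
Atoms touch along the face diagonal, so √2·a = 4r, so r = 0.3536 × a = 1.80 Å.

1.80 Å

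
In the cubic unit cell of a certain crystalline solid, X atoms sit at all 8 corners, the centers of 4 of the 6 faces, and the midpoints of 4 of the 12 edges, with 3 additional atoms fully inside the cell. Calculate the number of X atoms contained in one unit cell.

7

Corner atoms are shared by 8 cells (1/8 each), face atoms by 2 (1/2 each), edge atoms by 4 (1/4 each), interior atoms are unshared.
Net atoms = 8 × 1/8 + 4 × 1/2 + 4 × 1/4 + 3 = 1 + 2 + 1 + 3 = 7.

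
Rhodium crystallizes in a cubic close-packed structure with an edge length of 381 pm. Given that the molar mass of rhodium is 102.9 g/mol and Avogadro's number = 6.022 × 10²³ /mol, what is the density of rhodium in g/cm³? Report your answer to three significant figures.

An FCC unit cell contains Z = 4 atoms.
Cell volume: a³ = (381 pm)³ = (3.810 × 10^-8 cm)³ = 5.531 × 10^-23 cm³.
ρ = Z·M/(N_A·a³) = 4 × 102.9 / (6.022 × 10²³ × 5.531 × 10^-23) = 12.36 g/cm³.

12.4 g/cm³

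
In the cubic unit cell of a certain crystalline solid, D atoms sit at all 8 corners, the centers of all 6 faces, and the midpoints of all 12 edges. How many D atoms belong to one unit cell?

7

Corner atoms are shared by 8 cells (1/8 each), face atoms by 2 (1/2 each), edge atoms by 4 (1/4 each).
Net atoms = 8 × 1/8 + 6 × 1/2 + 12 × 1/4 = 1 + 3 + 3 = 7.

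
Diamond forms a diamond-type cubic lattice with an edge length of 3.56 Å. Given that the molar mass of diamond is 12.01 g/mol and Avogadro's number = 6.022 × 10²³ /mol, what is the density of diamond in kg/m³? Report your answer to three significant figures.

A diamond cubic unit cell contains Z = 8 atoms.
Cell volume: a³ = (3.56 Å)³ = (3.560 × 10^-8 cm)³ = 4.512 × 10^-23 cm³.
ρ = Z·M/(N_A·a³) = 8 × 12.01 / (6.022 × 10²³ × 4.512 × 10^-23) = 3.536 g/cm³ = 3540 kg/m³.

3540 kg/m³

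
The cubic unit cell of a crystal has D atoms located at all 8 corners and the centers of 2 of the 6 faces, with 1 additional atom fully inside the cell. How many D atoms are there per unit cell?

3

Corner atoms are shared by 8 cells (1/8 each), face atoms by 2 (1/2 each), interior atoms are unshared.
Net atoms = 8 × 1/8 + 2 × 1/2 + 1 = 1 + 1 + 1 = 3.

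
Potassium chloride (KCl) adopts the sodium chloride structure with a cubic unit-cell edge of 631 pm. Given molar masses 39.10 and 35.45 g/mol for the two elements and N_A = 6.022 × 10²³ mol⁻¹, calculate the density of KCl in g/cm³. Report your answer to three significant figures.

The sodium chloride structure contains Z = 4 formula units per cell; M(KCl) = 39.10 + 35.45 = 74.55 g/mol.
a³ = (6.310 × 10^-8 cm)³ = 2.512 × 10^-22 cm³.
ρ = 4 × 74.55 / (6.022 × 10²³ × 2.512 × 10^-22) = 1.971 g/cm³.

1.97 g/cm³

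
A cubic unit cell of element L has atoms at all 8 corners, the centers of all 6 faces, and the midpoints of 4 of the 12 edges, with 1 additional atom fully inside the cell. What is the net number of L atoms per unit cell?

Corner atoms are shared by 8 cells (1/8 each), face atoms by 2 (1/2 each), edge atoms by 4 (1/4 each), interior atoms are unshared.
Net atoms = 8 × 1/8 + 6 × 1/2 + 4 × 1/4 + 1 = 1 + 3 + 1 + 1 = 6.

6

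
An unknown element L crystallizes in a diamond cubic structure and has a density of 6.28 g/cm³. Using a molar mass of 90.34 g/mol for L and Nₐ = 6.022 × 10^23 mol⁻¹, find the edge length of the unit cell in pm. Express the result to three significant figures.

576 pm

With Z = 8 atoms per diamond cubic cell, a³ = Z·M/(N_A·ρ) = 8 × 90.34 / (6.022 × 10²³ × 6.280 g/cm³) = 1.911 × 10^-22 cm³.
a = (1.911 × 10^-22)^(1/3) = 5.760 × 10^-8 cm = 576 pm.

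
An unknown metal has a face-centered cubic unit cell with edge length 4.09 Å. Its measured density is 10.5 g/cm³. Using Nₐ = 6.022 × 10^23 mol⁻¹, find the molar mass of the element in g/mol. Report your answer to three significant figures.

108 g/mol

An FCC cell has Z = 4 atoms; a = 4.090 × 10^-8 cm.
M = ρ·N_A·a³/Z = 10.5 × 6.022 × 10²³ × 6.842 × 10^-23 / 4 = 108 g/mol.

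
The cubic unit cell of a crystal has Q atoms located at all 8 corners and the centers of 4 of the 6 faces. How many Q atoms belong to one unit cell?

3

Corner atoms are shared by 8 cells (1/8 each), face atoms by 2 (1/2 each).
Net atoms = 8 × 1/8 + 4 × 1/2 = 1 + 2 = 3.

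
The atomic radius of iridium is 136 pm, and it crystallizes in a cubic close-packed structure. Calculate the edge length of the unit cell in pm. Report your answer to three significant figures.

In an FCC lattice, atoms touch along the face diagonal, so √2·a = 4r.
a = 4r/√2 = 4 × 136 / 1.4142 = 385 pm.

385 pm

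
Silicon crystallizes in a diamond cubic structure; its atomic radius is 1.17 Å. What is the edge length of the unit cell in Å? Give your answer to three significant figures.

In a diamond cubic lattice, nearest neighbors lie along the body diagonal with √3·a = 8r.
a = 8r/√3 = 8 × 1.17 / 1.7321 = 5.40 Å.

5.40 Å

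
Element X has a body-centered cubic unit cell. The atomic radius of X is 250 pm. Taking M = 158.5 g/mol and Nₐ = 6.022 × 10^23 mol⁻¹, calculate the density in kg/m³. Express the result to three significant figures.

2740 kg/m³

In a BCC lattice, atoms touch along the body diagonal, so √3·a = 4r, giving a = 577.4 pm = 5.774 × 10^-8 cm.
With Z = 2, ρ = Z·M/(N_A·a³) = 2 × 158.5 / (6.022 × 10²³ × 1.925 × 10^-22) = 2.735 g/cm³ = 2740 kg/m³.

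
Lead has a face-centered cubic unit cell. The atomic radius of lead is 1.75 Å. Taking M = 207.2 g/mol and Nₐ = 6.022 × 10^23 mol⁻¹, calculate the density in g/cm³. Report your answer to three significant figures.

In an FCC lattice, atoms touch along the face diagonal, so √2·a = 4r, giving a = 4.950 Å = 4.950 × 10^-8 cm.
With Z = 4, ρ = Z·M/(N_A·a³) = 4 × 207.2 / (6.022 × 10²³ × 1.213 × 10^-22) = 11.35 g/cm³.

11.3 g/cm³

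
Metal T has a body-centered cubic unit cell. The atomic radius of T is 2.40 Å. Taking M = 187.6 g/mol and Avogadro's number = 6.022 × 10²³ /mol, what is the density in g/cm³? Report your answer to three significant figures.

In a BCC lattice, atoms touch along the body diagonal, so √3·a = 4r, giving a = 5.543 Å = 5.543 × 10^-8 cm.
With Z = 2, ρ = Z·M/(N_A·a³) = 2 × 187.6 / (6.022 × 10²³ × 1.703 × 10^-22) = 3.659 g/cm³.

3.66 g/cm³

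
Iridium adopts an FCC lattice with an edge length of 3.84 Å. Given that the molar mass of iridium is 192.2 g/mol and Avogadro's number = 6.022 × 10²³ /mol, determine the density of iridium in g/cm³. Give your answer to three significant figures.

22.5 g/cm³

An FCC unit cell contains Z = 4 atoms.
Cell volume: a³ = (3.84 Å)³ = (3.840 × 10^-8 cm)³ = 5.662 × 10^-23 cm³.
ρ = Z·M/(N_A·a³) = 4 × 192.2 / (6.022 × 10²³ × 5.662 × 10^-23) = 22.55 g/cm³.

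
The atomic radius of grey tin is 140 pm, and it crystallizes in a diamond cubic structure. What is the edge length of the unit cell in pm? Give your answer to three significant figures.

647 pm

In a diamond cubic lattice, nearest neighbors lie along the body diagonal with √3·a = 8r.
a = 8r/√3 = 8 × 140 / 1.7321 = 647 pm.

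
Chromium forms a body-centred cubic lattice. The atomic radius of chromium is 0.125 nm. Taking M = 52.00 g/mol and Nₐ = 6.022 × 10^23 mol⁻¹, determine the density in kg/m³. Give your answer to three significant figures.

In a BCC lattice, atoms touch along the body diagonal, so √3·a = 4r, giving a = 0.2887 nm = 2.887 × 10^-8 cm.
With Z = 2, ρ = Z·M/(N_A·a³) = 2 × 52.00 / (6.022 × 10²³ × 2.406 × 10^-23) = 7.179 g/cm³ = 7180 kg/m³.

7180 kg/m³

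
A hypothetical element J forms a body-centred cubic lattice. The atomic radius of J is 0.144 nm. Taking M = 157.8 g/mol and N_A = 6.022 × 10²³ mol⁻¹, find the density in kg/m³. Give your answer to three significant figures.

In a BCC lattice, atoms touch along the body diagonal, so √3·a = 4r, giving a = 0.3326 nm = 3.326 × 10^-8 cm.
With Z = 2, ρ = Z·M/(N_A·a³) = 2 × 157.8 / (6.022 × 10²³ × 3.678 × 10^-23) = 14.25 g/cm³ = 14200 kg/m³.

14200 kg/m³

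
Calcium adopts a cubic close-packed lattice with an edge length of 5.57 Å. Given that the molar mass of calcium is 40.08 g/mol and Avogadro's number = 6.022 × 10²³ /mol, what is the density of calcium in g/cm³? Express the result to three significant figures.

An FCC unit cell contains Z = 4 atoms.
Cell volume: a³ = (5.57 Å)³ = (5.570 × 10^-8 cm)³ = 1.728 × 10^-22 cm³.
ρ = Z·M/(N_A·a³) = 4 × 40.08 / (6.022 × 10²³ × 1.728 × 10^-22) = 1.541 g/cm³.

1.54 g/cm³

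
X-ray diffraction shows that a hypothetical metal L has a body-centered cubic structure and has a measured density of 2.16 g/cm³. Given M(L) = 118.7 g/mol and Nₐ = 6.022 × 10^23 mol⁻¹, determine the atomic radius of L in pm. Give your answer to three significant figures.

246 pm

For a BCC cell (Z = 2), a³ = Z·M/(N_A·ρ) = 2 × 118.7 / (6.022 × 10²³ × 2.160) = 1.825 × 10^-22 cm³, so a = 5.672 × 10^-8 cm = 567.2 pm.
Atoms touch along the body diagonal, so √3·a = 4r, so r = 0.4330 × a = 246 pm.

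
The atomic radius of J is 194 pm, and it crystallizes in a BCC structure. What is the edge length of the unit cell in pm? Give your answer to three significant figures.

448 pm

In a BCC lattice, atoms touch along the body diagonal, so √3·a = 4r.
a = 4r/√3 = 4 × 194 / 1.7321 = 448 pm.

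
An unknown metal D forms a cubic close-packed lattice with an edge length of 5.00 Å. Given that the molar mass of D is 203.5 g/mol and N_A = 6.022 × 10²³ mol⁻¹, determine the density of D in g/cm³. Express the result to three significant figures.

10.8 g/cm³

An FCC unit cell contains Z = 4 atoms.
Cell volume: a³ = (5.00 Å)³ = (5.000 × 10^-8 cm)³ = 1.250 × 10^-22 cm³.
ρ = Z·M/(N_A·a³) = 4 × 203.5 / (6.022 × 10²³ × 1.250 × 10^-22) = 10.81 g/cm³.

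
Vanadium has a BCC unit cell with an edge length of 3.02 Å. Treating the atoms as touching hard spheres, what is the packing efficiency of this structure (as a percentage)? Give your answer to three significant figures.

In a BCC lattice atoms touch along the body diagonal, so √3·a = 4r, so r = 0.4330a = 1.308 Å.
Packing fraction = Z·(4/3)πr³ / a³ = 2 × (4/3)π × (1.308)³ / (3.02)³ = 0.6802 = 68.0%.

68.0%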